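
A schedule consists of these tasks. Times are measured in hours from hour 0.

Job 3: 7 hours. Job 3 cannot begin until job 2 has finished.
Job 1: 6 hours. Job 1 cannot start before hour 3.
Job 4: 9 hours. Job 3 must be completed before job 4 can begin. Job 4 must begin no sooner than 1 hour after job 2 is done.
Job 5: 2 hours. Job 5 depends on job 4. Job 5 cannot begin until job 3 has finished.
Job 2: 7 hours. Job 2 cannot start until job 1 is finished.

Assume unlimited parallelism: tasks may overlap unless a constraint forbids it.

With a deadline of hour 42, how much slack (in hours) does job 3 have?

8

Job 1 waits on its own release at hour 3, so it starts at hour 3 and finishes at 3 + 6 = hour 9.
Job 2 cannot begin until job 1 (finishes hour 9). It runs from hour 9 to 9 + 7 = hour 16.
Job 3 cannot begin until job 2 (finishes hour 16). It runs from hour 16 to 16 + 7 = hour 23.

Working backward from the deadline:
Job 5 must finish by hour 42; it takes 2 hours, so it must start by 42 − 2 = hour 40.
Job 4 has to be done before job 5 (must start by hour 40). That means finishing by hour 40, i.e. starting by 40 − 9 = hour 31.
Job 3 has several dependents: job 4 (must start by hour 31); job 5 (must start by hour 40). The earliest of those limits is hour 31, so job 3 must start by 31 − 7 = hour 24.
So job 3 can start as early as hour 16 and as late as hour 24, giving 24 − 16 = 8 hours of slack.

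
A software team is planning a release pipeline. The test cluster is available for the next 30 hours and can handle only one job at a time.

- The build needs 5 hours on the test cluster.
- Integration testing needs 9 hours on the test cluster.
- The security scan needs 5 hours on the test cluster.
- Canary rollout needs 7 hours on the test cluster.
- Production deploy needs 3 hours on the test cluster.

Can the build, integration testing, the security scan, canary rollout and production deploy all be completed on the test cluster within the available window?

Yes

Running back to back, the jobs need 5 + 9 + 5 + 7 + 3 = 29 hours on the test cluster.
Since 29 ≤ 30, they fit within the window.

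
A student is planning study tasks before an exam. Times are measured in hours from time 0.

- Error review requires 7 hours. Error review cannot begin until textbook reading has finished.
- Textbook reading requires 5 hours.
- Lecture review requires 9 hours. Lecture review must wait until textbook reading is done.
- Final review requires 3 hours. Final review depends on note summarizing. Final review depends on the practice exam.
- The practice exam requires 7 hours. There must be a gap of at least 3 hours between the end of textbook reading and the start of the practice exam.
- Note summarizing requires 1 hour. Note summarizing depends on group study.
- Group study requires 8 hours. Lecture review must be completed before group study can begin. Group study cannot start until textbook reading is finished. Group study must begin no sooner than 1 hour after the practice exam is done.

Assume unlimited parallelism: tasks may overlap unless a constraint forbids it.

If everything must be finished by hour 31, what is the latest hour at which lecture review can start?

10

Final review must finish by hour 31; it takes 3 hours, so it must start by 31 − 3 = hour 28.
Note summarizing has to be done before final review (must start by hour 28). That means finishing by hour 28, i.e. starting by 28 − 1 = hour 27.
Group study feeds into note summarizing (must start by hour 27); so group study must finish by hour 27 and therefore start by hour 19.
Since group study (must start by hour 19) depends on it, lecture review must finish by hour 19. Backing off its 9-hour duration gives a latest start of hour 10.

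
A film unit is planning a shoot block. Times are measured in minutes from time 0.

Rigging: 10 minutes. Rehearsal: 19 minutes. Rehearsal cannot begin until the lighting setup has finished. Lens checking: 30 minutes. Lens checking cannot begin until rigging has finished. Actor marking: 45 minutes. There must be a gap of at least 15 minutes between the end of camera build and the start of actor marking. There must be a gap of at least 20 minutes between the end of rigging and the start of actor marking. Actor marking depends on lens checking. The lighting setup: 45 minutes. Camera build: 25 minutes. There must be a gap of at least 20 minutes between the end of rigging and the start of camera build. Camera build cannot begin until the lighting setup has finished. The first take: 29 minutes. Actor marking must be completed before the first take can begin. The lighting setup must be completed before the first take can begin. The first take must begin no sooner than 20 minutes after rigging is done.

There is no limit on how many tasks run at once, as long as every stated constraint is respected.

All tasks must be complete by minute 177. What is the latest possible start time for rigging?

To finish by minute 177, the first take (duration 29) must start no later than minute 148.
Actor marking has to be done before the first take (must start by minute 148). That means finishing by minute 148, i.e. starting by 148 − 45 = minute 103.
Camera build has to be done before actor marking (must start by minute 103, minus 15-minute gap → minute 88). That means finishing by minute 88, i.e. starting by 88 − 25 = minute 63.
Lens checking must finish before actor marking (must start by minute 103). With a 30-minute duration, lens checking must start by 103 − 30 = minute 73.
Rigging must finish in time for camera build (must start by minute 63, minus 20-minute gap → minute 43); lens checking (must start by minute 73); actor marking (must start by minute 103, minus 20-minute gap → minute 83); the first take (must start by minute 148, minus 20-minute gap → minute 128). The tightest is minute 43, so rigging must start by 43 − 10 = minute 33.

33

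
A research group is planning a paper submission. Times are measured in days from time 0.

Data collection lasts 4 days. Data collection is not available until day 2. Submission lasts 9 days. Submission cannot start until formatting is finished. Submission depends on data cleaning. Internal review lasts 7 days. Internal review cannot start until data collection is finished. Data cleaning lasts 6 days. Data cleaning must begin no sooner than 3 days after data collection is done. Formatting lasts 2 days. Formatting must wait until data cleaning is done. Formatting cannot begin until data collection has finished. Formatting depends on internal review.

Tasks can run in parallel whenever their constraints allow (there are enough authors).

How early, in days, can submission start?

17

Data collection cannot begin until its own release at day 2. It runs from day 2 to 2 + 4 = day 6.
After data collection (finishes day 6), internal review can start at day 6 and finishes at day 13.
After data collection (finishes day 6, plus 3-day gap → day 9), data cleaning can start at day 9 and finishes at day 15.
Formatting needs all of data cleaning (finishes day 15); data collection (finishes day 6); internal review (finishes day 13). That puts its earliest start at day 15; it finishes at 15 + 2 = day 17.
Submission waits on formatting (finishes day 17); data cleaning (finishes day 15). The latest of these is day 17, which is the earliest submission can start.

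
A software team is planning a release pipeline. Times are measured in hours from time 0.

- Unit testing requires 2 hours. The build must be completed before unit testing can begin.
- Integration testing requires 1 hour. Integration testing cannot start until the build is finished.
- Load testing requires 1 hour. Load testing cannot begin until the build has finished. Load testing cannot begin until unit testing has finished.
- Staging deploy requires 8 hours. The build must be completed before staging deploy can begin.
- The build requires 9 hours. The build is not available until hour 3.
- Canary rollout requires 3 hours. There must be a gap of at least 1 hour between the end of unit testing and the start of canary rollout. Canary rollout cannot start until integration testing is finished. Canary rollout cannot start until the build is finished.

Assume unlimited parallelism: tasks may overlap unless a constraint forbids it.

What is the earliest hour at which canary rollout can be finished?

The build waits on its own release at hour 3, so it starts at hour 3 and finishes at 3 + 9 = hour 12.
Integration testing cannot begin until the build (finishes hour 12). It runs from hour 12 to 12 + 1 = hour 13.
Unit testing cannot begin until the build (finishes hour 12). It runs from hour 12 to 12 + 2 = hour 14.
For canary rollout: unit testing (finishes hour 14, plus 1-hour gap → hour 15); integration testing (finishes hour 13); the build (finishes hour 12). Taking the maximum gives a start of hour 15, and it finishes at 15 + 3 = hour 18.

18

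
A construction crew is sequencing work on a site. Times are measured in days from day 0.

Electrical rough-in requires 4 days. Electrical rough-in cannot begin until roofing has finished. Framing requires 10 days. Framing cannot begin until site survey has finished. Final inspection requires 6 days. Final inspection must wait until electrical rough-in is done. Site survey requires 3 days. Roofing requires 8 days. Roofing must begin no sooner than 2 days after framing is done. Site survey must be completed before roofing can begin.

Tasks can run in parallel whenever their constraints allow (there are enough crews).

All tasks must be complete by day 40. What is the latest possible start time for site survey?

Final inspection must finish by day 40; it takes 6 days, so it must start by 40 − 6 = day 34.
Since final inspection (must start by day 34) depends on it, electrical rough-in must finish by day 34. Backing off its 4-day duration gives a latest start of day 30.
Roofing has to be done before electrical rough-in (must start by day 30). That means finishing by day 30, i.e. starting by 30 − 8 = day 22.
Since roofing (must start by day 22, minus 2-day gap → day 20) depends on it, framing must finish by day 20. Backing off its 10-day duration gives a latest start of day 10.
Site survey feeds framing (must start by day 10); roofing (must start by day 22). Taking the minimum, site survey must finish by day 10 and start by 10 − 3 = day 7.

7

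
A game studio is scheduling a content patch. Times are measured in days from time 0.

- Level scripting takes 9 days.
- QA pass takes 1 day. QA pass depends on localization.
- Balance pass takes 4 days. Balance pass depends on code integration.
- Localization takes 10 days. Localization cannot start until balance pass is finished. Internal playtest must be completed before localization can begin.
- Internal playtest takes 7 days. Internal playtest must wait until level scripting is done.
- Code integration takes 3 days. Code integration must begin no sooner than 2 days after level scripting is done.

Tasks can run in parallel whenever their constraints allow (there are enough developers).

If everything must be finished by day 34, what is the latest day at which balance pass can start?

19

Nothing follows QA pass; the deadline of day 34 is its only limit. It must start by 34 − 1 = day 33.
Localization must finish before QA pass (must start by day 33). With a 10-day duration, localization must start by 33 − 10 = day 23.
Since localization (must start by day 23) depends on it, balance pass must finish by day 23. Backing off its 4-day duration gives a latest start of day 19.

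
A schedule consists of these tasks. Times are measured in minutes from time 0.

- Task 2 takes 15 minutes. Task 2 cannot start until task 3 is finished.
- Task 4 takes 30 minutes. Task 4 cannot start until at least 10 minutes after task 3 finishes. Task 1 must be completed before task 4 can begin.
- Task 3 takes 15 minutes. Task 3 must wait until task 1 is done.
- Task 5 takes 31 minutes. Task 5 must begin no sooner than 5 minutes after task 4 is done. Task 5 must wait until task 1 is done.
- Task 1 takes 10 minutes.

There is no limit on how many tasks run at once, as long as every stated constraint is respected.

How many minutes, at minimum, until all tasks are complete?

Nothing blocks task 1, so it runs from minute 0 to minute 10.
After task 1 (finishes minute 10), task 3 can start at minute 10 and finishes at minute 25.
Task 4 has to wait for task 3 (finishes minute 25, plus 10-minute gap → minute 35); task 1 (finishes minute 10). The latest of these is minute 35, so task 4 runs minute 35 to 35 + 30 = minute 65.
For task 5: task 4 (finishes minute 65, plus 5-minute gap → minute 70); task 1 (finishes minute 10). Taking the maximum gives a start of minute 70, and it finishes at 70 + 31 = minute 101.
Task 2 cannot begin until task 3 (finishes minute 25). It runs from minute 25 to 25 + 15 = minute 40.
All tasks are finished once the last one completes. Finish times: Task 1 at 10, Task 2 at 40, Task 3 at 25, Task 4 at 65, Task 5 at 101. The latest is minute 101.

101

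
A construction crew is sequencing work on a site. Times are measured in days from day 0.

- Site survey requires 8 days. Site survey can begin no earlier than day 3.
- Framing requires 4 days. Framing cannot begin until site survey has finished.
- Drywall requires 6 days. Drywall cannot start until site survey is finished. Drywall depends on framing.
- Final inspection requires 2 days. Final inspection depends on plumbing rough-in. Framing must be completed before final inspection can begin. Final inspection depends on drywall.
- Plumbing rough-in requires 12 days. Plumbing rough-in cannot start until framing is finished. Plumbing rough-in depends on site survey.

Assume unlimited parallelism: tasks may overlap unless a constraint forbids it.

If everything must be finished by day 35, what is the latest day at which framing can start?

17

Final inspection has no dependents, so it just needs to finish by day 35. Starting by 35 − 2 = day 33 achieves that.
Since final inspection (must start by day 33) depends on it, plumbing rough-in must finish by day 33. Backing off its 12-day duration gives a latest start of day 21.
Since final inspection (must start by day 33) depends on it, drywall must finish by day 33. Backing off its 6-day duration gives a latest start of day 27.
For framing: plumbing rough-in (must start by day 21); drywall (must start by day 27); final inspection (must start by day 33). The most restrictive is day 21; with a 4-day duration, framing must start by day 17.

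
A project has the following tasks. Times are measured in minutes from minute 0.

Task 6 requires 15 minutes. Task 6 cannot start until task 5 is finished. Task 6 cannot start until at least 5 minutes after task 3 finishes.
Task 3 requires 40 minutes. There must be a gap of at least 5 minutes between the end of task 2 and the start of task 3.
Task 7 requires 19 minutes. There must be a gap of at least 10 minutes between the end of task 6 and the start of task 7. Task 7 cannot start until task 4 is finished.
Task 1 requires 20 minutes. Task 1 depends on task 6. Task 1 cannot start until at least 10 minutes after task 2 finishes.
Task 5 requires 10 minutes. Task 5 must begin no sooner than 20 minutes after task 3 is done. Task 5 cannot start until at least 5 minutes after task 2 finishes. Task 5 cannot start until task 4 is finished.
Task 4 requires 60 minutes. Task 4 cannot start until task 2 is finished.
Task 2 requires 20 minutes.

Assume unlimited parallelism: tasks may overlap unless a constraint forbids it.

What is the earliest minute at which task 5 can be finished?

Nothing blocks task 2, so it runs from minute 0 to minute 20.
Task 4 waits on task 2 (finishes minute 20), so it starts at minute 20 and finishes at 20 + 60 = minute 80.
Task 3 cannot begin until task 2 (finishes minute 20, plus 5-minute gap → minute 25). It runs from minute 25 to 25 + 40 = minute 65.
Task 5 has to wait for task 3 (finishes minute 65, plus 20-minute gap → minute 85); task 2 (finishes minute 20, plus 5-minute gap → minute 25); task 4 (finishes minute 80). The latest of these is minute 85, so task 5 runs minute 85 to 85 + 10 = minute 95.

95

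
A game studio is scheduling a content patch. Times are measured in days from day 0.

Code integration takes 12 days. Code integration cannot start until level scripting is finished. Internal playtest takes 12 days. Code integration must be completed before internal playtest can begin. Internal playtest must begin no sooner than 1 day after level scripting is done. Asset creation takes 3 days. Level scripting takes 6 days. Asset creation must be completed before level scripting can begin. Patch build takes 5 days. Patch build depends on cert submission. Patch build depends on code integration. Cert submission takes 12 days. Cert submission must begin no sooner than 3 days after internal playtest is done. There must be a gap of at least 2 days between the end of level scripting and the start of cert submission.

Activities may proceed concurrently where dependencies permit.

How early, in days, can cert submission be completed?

Asset creation can start immediately at day 0; it finishes at day 3.
After asset creation (finishes day 3), level scripting can start at day 3 and finishes at day 9.
After level scripting (finishes day 9), code integration can start at day 9 and finishes at day 21.
For internal playtest: code integration (finishes day 21); level scripting (finishes day 9, plus 1-day gap → day 10). Taking the maximum gives a start of day 21, and it finishes at 21 + 12 = day 33.
Cert submission needs all of internal playtest (finishes day 33, plus 3-day gap → day 36); level scripting (finishes day 9, plus 2-day gap → day 11). That puts its earliest start at day 36; it finishes at 36 + 12 = day 48.

48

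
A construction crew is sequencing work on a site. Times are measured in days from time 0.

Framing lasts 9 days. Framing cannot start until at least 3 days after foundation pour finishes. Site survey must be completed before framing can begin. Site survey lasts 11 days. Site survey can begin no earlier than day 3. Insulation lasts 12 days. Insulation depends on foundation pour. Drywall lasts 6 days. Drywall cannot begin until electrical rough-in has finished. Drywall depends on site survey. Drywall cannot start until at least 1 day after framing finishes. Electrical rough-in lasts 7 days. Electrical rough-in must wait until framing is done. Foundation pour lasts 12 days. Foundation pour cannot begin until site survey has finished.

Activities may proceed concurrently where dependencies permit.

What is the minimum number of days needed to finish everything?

51

Site survey cannot begin until its own release at day 3. It runs from day 3 to 3 + 11 = day 14.
Foundation pour cannot begin until site survey (finishes day 14). It runs from day 14 to 14 + 12 = day 26.
Insulation waits on foundation pour (finishes day 26), so it starts at day 26 and finishes at 26 + 12 = day 38.
For framing: foundation pour (finishes day 26, plus 3-day gap → day 29); site survey (finishes day 14). Taking the maximum gives a start of day 29, and it finishes at 29 + 9 = day 38.
After framing (finishes day 38), electrical rough-in can start at day 38 and finishes at day 45.
For drywall: electrical rough-in (finishes day 45); site survey (finishes day 14); framing (finishes day 38, plus 1-day gap → day 39). Taking the maximum gives a start of day 45, and it finishes at 45 + 6 = day 51.
All tasks are finished once the last one completes. Finish times: Site survey at 14, Foundation pour at 26, Framing at 38, Electrical rough-in at 45, Insulation at 38, Drywall at 51. The latest is day 51.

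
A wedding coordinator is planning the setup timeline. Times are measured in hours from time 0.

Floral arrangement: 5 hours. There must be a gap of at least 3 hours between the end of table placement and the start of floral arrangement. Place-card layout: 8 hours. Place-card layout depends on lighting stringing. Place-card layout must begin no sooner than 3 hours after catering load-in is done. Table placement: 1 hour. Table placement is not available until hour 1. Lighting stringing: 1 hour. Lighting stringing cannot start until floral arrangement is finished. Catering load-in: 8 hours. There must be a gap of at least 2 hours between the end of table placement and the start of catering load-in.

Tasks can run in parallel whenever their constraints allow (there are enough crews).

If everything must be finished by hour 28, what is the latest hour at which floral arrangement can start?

Nothing follows place-card layout; the deadline of hour 28 is its only limit. It must start by 28 − 8 = hour 20.
Lighting stringing feeds into place-card layout (must start by hour 20); so lighting stringing must finish by hour 20 and therefore start by hour 19.
Floral arrangement feeds into lighting stringing (must start by hour 19); so floral arrangement must finish by hour 19 and therefore start by hour 14.

14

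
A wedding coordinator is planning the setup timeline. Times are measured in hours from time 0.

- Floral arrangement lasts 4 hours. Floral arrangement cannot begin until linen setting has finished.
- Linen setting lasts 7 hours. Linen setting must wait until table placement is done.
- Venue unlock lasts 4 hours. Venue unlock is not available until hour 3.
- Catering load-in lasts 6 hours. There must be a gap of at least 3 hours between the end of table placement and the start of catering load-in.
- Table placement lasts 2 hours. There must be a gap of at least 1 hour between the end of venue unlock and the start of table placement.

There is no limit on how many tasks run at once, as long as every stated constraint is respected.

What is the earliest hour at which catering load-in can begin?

13

After its own release at hour 3, venue unlock can start at hour 3 and finishes at hour 7.
After venue unlock (finishes hour 7, plus 1-hour gap → hour 8), table placement can start at hour 8 and finishes at hour 10.
Catering load-in waits on table placement (finishes hour 10, plus 3-hour gap → hour 13), so the earliest it can start is hour 13.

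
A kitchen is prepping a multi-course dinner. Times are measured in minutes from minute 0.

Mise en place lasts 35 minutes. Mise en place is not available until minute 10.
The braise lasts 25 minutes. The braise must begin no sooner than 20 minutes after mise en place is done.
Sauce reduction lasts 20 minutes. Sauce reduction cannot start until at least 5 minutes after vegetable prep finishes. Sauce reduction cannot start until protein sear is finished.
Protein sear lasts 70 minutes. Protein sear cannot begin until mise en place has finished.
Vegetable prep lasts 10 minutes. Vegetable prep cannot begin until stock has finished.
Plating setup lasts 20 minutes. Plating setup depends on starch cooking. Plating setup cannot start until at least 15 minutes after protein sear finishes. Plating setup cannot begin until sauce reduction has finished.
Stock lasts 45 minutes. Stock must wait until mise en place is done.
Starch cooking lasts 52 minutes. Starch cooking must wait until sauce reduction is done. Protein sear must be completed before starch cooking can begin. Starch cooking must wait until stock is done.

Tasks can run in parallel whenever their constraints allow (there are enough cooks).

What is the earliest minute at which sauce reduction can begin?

115

Mise en place cannot begin until its own release at minute 10. It runs from minute 10 to 10 + 35 = minute 45.
Protein sear cannot begin until mise en place (finishes minute 45). It runs from minute 45 to 45 + 70 = minute 115.
Stock cannot begin until mise en place (finishes minute 45). It runs from minute 45 to 45 + 45 = minute 90.
Vegetable prep cannot begin until stock (finishes minute 90). It runs from minute 90 to 90 + 10 = minute 100.
Sauce reduction waits on vegetable prep (finishes minute 100, plus 5-minute gap → minute 105); protein sear (finishes minute 115). The latest of these is minute 115, which is the earliest sauce reduction can start.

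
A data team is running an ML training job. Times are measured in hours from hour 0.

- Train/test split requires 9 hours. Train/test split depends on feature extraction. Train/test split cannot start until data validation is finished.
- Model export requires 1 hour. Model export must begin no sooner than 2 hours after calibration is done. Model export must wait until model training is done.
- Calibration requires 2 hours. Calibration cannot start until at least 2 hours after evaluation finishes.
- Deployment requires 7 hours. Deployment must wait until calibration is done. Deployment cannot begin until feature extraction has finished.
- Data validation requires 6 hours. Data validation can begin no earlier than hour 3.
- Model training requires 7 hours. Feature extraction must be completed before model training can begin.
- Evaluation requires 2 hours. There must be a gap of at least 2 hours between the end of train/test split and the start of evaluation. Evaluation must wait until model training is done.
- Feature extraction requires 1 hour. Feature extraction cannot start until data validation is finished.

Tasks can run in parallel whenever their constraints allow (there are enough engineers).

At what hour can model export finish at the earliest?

30

After its own release at hour 3, data validation can start at hour 3 and finishes at hour 9.
Feature extraction cannot begin until data validation (finishes hour 9). It runs from hour 9 to 9 + 1 = hour 10.
Model training waits on feature extraction (finishes hour 10), so it starts at hour 10 and finishes at 10 + 7 = hour 17.
Train/test split needs all of feature extraction (finishes hour 10); data validation (finishes hour 9). That puts its earliest start at hour 10; it finishes at 10 + 9 = hour 19.
For evaluation: train/test split (finishes hour 19, plus 2-hour gap → hour 21); model training (finishes hour 17). Taking the maximum gives a start of hour 21, and it finishes at 21 + 2 = hour 23.
After evaluation (finishes hour 23, plus 2-hour gap → hour 25), calibration can start at hour 25 and finishes at hour 27.
Model export has to wait for calibration (finishes hour 27, plus 2-hour gap → hour 29); model training (finishes hour 17). The latest of these is hour 29, so model export runs hour 29 to 29 + 1 = hour 30.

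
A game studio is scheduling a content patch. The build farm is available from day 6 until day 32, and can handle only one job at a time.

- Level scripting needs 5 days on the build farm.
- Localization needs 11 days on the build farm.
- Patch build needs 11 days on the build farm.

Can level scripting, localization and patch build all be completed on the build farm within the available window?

The build farm window is 32 − 6 = 26 days.
Running back to back, the jobs need 5 + 11 + 11 = 27 days on the build farm.
Since 27 > 26, they cannot all fit.

No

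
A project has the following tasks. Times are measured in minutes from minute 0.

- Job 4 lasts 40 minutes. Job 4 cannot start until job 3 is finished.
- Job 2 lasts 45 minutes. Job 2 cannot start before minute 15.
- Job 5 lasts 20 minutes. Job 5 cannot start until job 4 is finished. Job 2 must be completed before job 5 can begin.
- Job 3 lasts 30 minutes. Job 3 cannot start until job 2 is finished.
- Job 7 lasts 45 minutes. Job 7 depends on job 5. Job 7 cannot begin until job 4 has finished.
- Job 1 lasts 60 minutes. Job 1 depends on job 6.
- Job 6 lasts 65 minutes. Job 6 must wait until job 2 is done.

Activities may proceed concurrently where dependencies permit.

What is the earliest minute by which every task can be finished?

Job 2 cannot begin until its own release at minute 15. It runs from minute 15 to 15 + 45 = minute 60.
Job 6 waits on job 2 (finishes minute 60), so it starts at minute 60 and finishes at 60 + 65 = minute 125.
Job 1 cannot begin until job 6 (finishes minute 125). It runs from minute 125 to 125 + 60 = minute 185.
Job 3 cannot begin until job 2 (finishes minute 60). It runs from minute 60 to 60 + 30 = minute 90.
Job 4 waits on job 3 (finishes minute 90), so it starts at minute 90 and finishes at 90 + 40 = minute 130.
For job 5: job 4 (finishes minute 130); job 2 (finishes minute 60). Taking the maximum gives a start of minute 130, and it finishes at 130 + 20 = minute 150.
Job 7 cannot start until job 5 (finishes minute 150); job 4 (finishes minute 130). The controlling bound is minute 150, so job 7 finishes at 150 + 45 = minute 195.
All tasks are finished once the last one completes. Finish times: Job 1 at 185, Job 2 at 60, Job 3 at 90, Job 4 at 130, Job 5 at 150, Job 6 at 125, Job 7 at 195. The latest is minute 195.

195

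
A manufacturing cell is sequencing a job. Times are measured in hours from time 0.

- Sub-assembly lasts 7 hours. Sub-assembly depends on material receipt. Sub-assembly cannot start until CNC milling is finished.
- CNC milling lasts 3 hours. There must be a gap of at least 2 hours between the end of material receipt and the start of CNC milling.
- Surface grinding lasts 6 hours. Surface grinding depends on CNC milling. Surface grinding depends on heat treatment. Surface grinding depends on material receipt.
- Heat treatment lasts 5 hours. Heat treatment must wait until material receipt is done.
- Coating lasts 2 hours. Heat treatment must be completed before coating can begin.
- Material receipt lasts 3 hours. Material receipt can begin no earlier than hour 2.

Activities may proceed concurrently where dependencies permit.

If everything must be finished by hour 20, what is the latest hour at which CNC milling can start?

Nothing follows surface grinding; the deadline of hour 20 is its only limit. It must start by 20 − 6 = hour 14.
To finish by hour 20, sub-assembly (duration 7) must start no later than hour 13.
For CNC milling: surface grinding (must start by hour 14); sub-assembly (must start by hour 13). The most restrictive is hour 13; with a 3-hour duration, CNC milling must start by hour 10.

10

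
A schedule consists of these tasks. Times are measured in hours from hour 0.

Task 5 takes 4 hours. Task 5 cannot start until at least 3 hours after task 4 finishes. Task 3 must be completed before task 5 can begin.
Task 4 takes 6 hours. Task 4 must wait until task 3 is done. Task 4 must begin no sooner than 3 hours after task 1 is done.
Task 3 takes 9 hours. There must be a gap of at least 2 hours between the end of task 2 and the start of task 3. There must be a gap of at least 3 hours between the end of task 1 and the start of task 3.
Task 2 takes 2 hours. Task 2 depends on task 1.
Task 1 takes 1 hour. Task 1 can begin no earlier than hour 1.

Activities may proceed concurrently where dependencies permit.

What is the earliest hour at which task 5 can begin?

24

Task 1 waits on its own release at hour 1, so it starts at hour 1 and finishes at 1 + 1 = hour 2.
Task 2 waits on task 1 (finishes hour 2), so it starts at hour 2 and finishes at 2 + 2 = hour 4.
For task 3: task 2 (finishes hour 4, plus 2-hour gap → hour 6); task 1 (finishes hour 2, plus 3-hour gap → hour 5). Taking the maximum gives a start of hour 6, and it finishes at 6 + 9 = hour 15.
Task 4 cannot start until task 3 (finishes hour 15); task 1 (finishes hour 2, plus 3-hour gap → hour 5). The controlling bound is hour 15, so task 4 finishes at 15 + 6 = hour 21.
Task 5 waits on task 4 (finishes hour 21, plus 3-hour gap → hour 24); task 3 (finishes hour 15). The latest of these is hour 24, which is the earliest task 5 can start.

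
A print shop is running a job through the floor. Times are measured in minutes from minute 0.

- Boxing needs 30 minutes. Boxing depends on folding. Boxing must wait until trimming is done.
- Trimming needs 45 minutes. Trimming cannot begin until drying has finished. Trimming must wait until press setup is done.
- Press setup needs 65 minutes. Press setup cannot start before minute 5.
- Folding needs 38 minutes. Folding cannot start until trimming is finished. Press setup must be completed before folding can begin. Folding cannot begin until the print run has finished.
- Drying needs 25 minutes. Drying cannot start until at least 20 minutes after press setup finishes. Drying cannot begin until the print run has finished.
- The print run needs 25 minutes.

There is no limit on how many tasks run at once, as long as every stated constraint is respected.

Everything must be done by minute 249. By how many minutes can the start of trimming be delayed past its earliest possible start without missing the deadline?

21

The print run can start immediately at minute 0; it finishes at minute 25.
After its own release at minute 5, press setup can start at minute 5 and finishes at minute 70.
Drying cannot start until press setup (finishes minute 70, plus 20-minute gap → minute 90); the print run (finishes minute 25). The controlling bound is minute 90, so drying finishes at 90 + 25 = minute 115.
For trimming: drying (finishes minute 115); press setup (finishes minute 70). Taking the maximum gives a start of minute 115, and it finishes at 115 + 45 = minute 160.

Working backward from the deadline:
Boxing must finish by minute 249; it takes 30 minutes, so it must start by 249 − 30 = minute 219.
Folding feeds into boxing (must start by minute 219); so folding must finish by minute 219 and therefore start by minute 181.
Trimming feeds folding (must start by minute 181); boxing (must start by minute 219). Taking the minimum, trimming must finish by minute 181 and start by 181 − 45 = minute 136.
So trimming can start as early as minute 115 and as late as minute 136, giving 136 − 115 = 21 minutes of slack.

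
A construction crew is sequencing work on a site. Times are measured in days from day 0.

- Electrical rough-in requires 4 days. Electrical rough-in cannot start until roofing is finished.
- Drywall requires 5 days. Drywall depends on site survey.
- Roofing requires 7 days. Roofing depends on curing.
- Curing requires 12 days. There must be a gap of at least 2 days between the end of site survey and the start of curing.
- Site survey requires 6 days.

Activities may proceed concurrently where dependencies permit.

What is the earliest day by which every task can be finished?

31

Site survey can start immediately at day 0; it finishes at day 6.
Drywall cannot begin until site survey (finishes day 6). It runs from day 6 to 6 + 5 = day 11.
Curing waits on site survey (finishes day 6, plus 2-day gap → day 8), so it starts at day 8 and finishes at 8 + 12 = day 20.
Roofing waits on curing (finishes day 20), so it starts at day 20 and finishes at 20 + 7 = day 27.
Electrical rough-in cannot begin until roofing (finishes day 27). It runs from day 27 to 27 + 4 = day 31.
All tasks are finished once the last one completes. Finish times: Site survey at 6, Curing at 20, Roofing at 27, Electrical rough-in at 31, Drywall at 11. The latest is day 31.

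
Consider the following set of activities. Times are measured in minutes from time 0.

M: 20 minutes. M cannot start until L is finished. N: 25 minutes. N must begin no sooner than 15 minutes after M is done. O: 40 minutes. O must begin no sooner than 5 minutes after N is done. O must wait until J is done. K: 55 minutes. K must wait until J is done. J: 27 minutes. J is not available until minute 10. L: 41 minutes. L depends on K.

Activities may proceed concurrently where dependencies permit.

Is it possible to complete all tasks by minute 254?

J cannot begin until its own release at minute 10. It runs from minute 10 to 10 + 27 = minute 37.
K cannot begin until J (finishes minute 37). It runs from minute 37 to 37 + 55 = minute 92.
After K (finishes minute 92), L can start at minute 92 and finishes at minute 133.
After L (finishes minute 133), M can start at minute 133 and finishes at minute 153.
N cannot begin until M (finishes minute 153, plus 15-minute gap → minute 168). It runs from minute 168 to 168 + 25 = minute 193.
O needs all of N (finishes minute 193, plus 5-minute gap → minute 198); J (finishes minute 37). That puts its earliest start at minute 198; it finishes at 198 + 40 = minute 238.
Every task is finished by minute 238, which is no later than the deadline of 254, so the schedule is feasible.

Yes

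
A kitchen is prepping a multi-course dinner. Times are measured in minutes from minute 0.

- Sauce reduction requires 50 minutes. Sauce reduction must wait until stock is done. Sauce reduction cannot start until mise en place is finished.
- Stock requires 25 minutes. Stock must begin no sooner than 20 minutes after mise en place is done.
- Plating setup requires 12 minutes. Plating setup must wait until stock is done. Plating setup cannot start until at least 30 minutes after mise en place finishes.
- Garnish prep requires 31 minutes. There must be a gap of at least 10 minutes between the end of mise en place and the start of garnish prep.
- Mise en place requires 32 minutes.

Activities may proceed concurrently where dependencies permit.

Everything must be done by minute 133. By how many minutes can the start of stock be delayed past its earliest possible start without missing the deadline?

6

Mise en place has no prerequisites, so it starts at minute 0 and finishes at minute 32.
Stock cannot begin until mise en place (finishes minute 32, plus 20-minute gap → minute 52). It runs from minute 52 to 52 + 25 = minute 77.

Working backward from the deadline:
Sauce reduction has no dependents, so it just needs to finish by minute 133. Starting by 133 − 50 = minute 83 achieves that.
Plating setup has no dependents, so it just needs to finish by minute 133. Starting by 133 − 12 = minute 121 achieves that.
Stock feeds sauce reduction (must start by minute 83); plating setup (must start by minute 121). Taking the minimum, stock must finish by minute 83 and start by 83 − 25 = minute 58.
So stock can start as early as minute 52 and as late as minute 58, giving 58 − 52 = 6 minutes of slack.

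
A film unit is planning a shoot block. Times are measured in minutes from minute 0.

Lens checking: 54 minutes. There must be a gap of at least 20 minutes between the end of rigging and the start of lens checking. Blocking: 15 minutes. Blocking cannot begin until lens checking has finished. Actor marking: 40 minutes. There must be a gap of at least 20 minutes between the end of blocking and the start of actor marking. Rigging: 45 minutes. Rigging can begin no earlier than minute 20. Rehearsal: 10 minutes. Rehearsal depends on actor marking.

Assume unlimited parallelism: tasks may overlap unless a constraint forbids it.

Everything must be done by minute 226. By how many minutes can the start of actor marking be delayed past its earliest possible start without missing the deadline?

2

Rigging cannot begin until its own release at minute 20. It runs from minute 20 to 20 + 45 = minute 65.
After rigging (finishes minute 65, plus 20-minute gap → minute 85), lens checking can start at minute 85 and finishes at minute 139.
Blocking cannot begin until lens checking (finishes minute 139). It runs from minute 139 to 139 + 15 = minute 154.
After blocking (finishes minute 154, plus 20-minute gap → minute 174), actor marking can start at minute 174 and finishes at minute 214.

Working backward from the deadline:
Nothing follows rehearsal; the deadline of minute 226 is its only limit. It must start by 226 − 10 = minute 216.
Actor marking feeds into rehearsal (must start by minute 216); so actor marking must finish by minute 216 and therefore start by minute 176.
So actor marking can start as early as minute 174 and as late as minute 176, giving 176 − 174 = 2 minutes of slack.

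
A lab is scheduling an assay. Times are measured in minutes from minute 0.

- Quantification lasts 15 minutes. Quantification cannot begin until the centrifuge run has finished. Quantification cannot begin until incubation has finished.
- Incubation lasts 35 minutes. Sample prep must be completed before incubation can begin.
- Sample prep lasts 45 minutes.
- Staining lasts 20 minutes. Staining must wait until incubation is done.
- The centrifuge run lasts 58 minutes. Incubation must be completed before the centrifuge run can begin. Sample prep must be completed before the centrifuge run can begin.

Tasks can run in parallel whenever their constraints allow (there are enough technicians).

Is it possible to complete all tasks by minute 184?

Yes

Sample prep can start immediately at minute 0; it finishes at minute 45.
Incubation waits on sample prep (finishes minute 45), so it starts at minute 45 and finishes at 45 + 35 = minute 80.
Staining cannot begin until incubation (finishes minute 80). It runs from minute 80 to 80 + 20 = minute 100.
The centrifuge run cannot start until incubation (finishes minute 80); sample prep (finishes minute 45). The controlling bound is minute 80, so the centrifuge run finishes at 80 + 58 = minute 138.
Quantification has to wait for the centrifuge run (finishes minute 138); incubation (finishes minute 80). The latest of these is minute 138, so quantification runs minute 138 to 138 + 15 = minute 153.
Every task is finished by minute 153, which is no later than the deadline of 184, so the schedule is feasible.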